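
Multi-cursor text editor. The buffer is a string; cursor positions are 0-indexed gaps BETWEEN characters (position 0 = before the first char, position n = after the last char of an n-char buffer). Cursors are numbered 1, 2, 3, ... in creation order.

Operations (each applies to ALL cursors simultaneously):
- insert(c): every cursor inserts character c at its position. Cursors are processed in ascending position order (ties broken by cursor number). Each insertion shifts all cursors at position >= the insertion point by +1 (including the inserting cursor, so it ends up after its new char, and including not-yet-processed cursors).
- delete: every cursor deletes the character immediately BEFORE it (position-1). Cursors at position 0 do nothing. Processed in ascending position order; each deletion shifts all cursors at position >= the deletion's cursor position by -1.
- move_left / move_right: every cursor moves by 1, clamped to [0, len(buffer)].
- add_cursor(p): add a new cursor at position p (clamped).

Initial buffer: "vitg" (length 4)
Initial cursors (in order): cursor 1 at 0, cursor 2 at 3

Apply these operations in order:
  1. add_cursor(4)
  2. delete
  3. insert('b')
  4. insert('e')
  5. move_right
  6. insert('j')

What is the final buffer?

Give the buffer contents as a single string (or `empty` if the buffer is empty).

After op 1 (add_cursor(4)): buffer="vitg" (len 4), cursors c1@0 c2@3 c3@4, authorship ....
After op 2 (delete): buffer="vi" (len 2), cursors c1@0 c2@2 c3@2, authorship ..
After op 3 (insert('b')): buffer="bvibb" (len 5), cursors c1@1 c2@5 c3@5, authorship 1..23
After op 4 (insert('e')): buffer="bevibbee" (len 8), cursors c1@2 c2@8 c3@8, authorship 11..2323
After op 5 (move_right): buffer="bevibbee" (len 8), cursors c1@3 c2@8 c3@8, authorship 11..2323
After op 6 (insert('j')): buffer="bevjibbeejj" (len 11), cursors c1@4 c2@11 c3@11, authorship 11.1.232323

Answer: bevjibbeejj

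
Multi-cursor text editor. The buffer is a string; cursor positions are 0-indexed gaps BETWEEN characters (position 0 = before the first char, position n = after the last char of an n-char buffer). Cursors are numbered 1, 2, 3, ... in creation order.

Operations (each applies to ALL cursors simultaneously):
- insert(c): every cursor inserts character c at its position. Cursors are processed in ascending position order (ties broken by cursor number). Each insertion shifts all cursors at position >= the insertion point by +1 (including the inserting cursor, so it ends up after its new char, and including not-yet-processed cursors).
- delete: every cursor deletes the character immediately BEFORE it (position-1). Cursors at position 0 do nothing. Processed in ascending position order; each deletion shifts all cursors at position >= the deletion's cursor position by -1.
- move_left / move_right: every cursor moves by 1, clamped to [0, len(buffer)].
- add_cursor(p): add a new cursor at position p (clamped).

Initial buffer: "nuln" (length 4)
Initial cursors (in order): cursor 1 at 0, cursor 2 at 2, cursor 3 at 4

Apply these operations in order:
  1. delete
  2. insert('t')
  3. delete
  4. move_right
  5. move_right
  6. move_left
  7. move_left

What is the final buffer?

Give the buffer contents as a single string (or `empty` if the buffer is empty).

After op 1 (delete): buffer="nl" (len 2), cursors c1@0 c2@1 c3@2, authorship ..
After op 2 (insert('t')): buffer="tntlt" (len 5), cursors c1@1 c2@3 c3@5, authorship 1.2.3
After op 3 (delete): buffer="nl" (len 2), cursors c1@0 c2@1 c3@2, authorship ..
After op 4 (move_right): buffer="nl" (len 2), cursors c1@1 c2@2 c3@2, authorship ..
After op 5 (move_right): buffer="nl" (len 2), cursors c1@2 c2@2 c3@2, authorship ..
After op 6 (move_left): buffer="nl" (len 2), cursors c1@1 c2@1 c3@1, authorship ..
After op 7 (move_left): buffer="nl" (len 2), cursors c1@0 c2@0 c3@0, authorship ..

Answer: nl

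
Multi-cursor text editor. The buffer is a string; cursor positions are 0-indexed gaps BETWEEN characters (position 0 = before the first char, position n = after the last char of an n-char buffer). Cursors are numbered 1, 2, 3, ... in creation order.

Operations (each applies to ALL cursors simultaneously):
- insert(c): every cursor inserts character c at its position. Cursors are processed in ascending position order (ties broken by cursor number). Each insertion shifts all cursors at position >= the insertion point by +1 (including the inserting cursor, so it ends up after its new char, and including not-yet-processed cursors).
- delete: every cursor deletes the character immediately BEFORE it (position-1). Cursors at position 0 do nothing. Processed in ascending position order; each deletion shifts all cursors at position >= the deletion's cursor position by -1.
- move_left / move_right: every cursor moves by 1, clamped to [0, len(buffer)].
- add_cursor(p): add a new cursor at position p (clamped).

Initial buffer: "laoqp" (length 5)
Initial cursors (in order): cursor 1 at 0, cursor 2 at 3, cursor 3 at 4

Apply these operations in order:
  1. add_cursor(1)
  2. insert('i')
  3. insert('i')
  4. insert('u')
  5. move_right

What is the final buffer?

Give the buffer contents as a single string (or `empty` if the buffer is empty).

Answer: iiuliiuaoiiuqiiup

Derivation:
After op 1 (add_cursor(1)): buffer="laoqp" (len 5), cursors c1@0 c4@1 c2@3 c3@4, authorship .....
After op 2 (insert('i')): buffer="iliaoiqip" (len 9), cursors c1@1 c4@3 c2@6 c3@8, authorship 1.4..2.3.
After op 3 (insert('i')): buffer="iiliiaoiiqiip" (len 13), cursors c1@2 c4@5 c2@9 c3@12, authorship 11.44..22.33.
After op 4 (insert('u')): buffer="iiuliiuaoiiuqiiup" (len 17), cursors c1@3 c4@7 c2@12 c3@16, authorship 111.444..222.333.
After op 5 (move_right): buffer="iiuliiuaoiiuqiiup" (len 17), cursors c1@4 c4@8 c2@13 c3@17, authorship 111.444..222.333.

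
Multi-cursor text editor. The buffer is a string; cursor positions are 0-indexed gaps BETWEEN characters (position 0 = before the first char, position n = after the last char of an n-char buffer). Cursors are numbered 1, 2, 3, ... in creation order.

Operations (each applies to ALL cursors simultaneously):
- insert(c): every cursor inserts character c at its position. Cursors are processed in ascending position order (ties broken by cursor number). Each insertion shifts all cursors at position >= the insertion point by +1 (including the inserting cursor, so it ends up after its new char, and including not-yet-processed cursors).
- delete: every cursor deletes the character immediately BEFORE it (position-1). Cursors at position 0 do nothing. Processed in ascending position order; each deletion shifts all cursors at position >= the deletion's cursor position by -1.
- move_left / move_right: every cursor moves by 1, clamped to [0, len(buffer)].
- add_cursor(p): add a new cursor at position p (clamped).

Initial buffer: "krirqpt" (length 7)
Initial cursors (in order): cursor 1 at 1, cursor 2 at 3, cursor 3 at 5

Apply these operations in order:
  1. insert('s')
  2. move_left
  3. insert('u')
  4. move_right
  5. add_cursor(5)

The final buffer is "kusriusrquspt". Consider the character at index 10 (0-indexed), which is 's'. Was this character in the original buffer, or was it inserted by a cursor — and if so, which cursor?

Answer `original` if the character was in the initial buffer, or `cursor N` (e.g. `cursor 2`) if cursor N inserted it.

Answer: cursor 3

Derivation:
After op 1 (insert('s')): buffer="ksrisrqspt" (len 10), cursors c1@2 c2@5 c3@8, authorship .1..2..3..
After op 2 (move_left): buffer="ksrisrqspt" (len 10), cursors c1@1 c2@4 c3@7, authorship .1..2..3..
After op 3 (insert('u')): buffer="kusriusrquspt" (len 13), cursors c1@2 c2@6 c3@10, authorship .11..22..33..
After op 4 (move_right): buffer="kusriusrquspt" (len 13), cursors c1@3 c2@7 c3@11, authorship .11..22..33..
After op 5 (add_cursor(5)): buffer="kusriusrquspt" (len 13), cursors c1@3 c4@5 c2@7 c3@11, authorship .11..22..33..
Authorship (.=original, N=cursor N): . 1 1 . . 2 2 . . 3 3 . .
Index 10: author = 3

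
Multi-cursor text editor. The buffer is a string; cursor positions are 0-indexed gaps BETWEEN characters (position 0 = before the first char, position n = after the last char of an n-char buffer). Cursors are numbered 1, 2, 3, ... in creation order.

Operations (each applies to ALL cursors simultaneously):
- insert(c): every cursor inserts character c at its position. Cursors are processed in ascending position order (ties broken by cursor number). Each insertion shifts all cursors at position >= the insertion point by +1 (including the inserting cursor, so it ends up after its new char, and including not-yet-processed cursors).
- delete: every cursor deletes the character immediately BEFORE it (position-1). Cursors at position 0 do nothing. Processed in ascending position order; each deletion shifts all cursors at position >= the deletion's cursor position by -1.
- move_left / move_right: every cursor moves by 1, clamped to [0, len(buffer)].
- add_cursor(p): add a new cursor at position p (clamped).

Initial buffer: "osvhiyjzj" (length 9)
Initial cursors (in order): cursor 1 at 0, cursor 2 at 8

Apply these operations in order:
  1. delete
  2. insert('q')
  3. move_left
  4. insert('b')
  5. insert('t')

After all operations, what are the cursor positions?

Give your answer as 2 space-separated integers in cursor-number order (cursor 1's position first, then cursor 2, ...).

Answer: 2 12

Derivation:
After op 1 (delete): buffer="osvhiyjj" (len 8), cursors c1@0 c2@7, authorship ........
After op 2 (insert('q')): buffer="qosvhiyjqj" (len 10), cursors c1@1 c2@9, authorship 1.......2.
After op 3 (move_left): buffer="qosvhiyjqj" (len 10), cursors c1@0 c2@8, authorship 1.......2.
After op 4 (insert('b')): buffer="bqosvhiyjbqj" (len 12), cursors c1@1 c2@10, authorship 11.......22.
After op 5 (insert('t')): buffer="btqosvhiyjbtqj" (len 14), cursors c1@2 c2@12, authorship 111.......222.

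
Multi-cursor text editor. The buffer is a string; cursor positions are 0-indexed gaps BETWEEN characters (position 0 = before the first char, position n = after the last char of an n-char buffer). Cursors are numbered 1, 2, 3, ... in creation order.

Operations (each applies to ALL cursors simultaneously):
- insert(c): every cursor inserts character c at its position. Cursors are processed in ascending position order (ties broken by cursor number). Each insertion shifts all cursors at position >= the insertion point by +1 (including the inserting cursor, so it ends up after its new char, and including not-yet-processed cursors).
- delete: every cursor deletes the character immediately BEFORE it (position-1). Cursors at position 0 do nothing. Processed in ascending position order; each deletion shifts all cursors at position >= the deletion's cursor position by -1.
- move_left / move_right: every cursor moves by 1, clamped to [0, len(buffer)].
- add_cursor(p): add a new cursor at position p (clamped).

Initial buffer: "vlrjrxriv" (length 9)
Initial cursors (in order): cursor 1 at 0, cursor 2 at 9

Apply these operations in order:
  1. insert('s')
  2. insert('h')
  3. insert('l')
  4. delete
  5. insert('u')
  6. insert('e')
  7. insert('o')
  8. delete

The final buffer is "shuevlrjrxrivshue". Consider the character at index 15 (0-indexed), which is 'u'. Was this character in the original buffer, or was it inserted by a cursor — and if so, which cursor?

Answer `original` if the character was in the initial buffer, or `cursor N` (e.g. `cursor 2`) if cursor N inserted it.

Answer: cursor 2

Derivation:
After op 1 (insert('s')): buffer="svlrjrxrivs" (len 11), cursors c1@1 c2@11, authorship 1.........2
After op 2 (insert('h')): buffer="shvlrjrxrivsh" (len 13), cursors c1@2 c2@13, authorship 11.........22
After op 3 (insert('l')): buffer="shlvlrjrxrivshl" (len 15), cursors c1@3 c2@15, authorship 111.........222
After op 4 (delete): buffer="shvlrjrxrivsh" (len 13), cursors c1@2 c2@13, authorship 11.........22
After op 5 (insert('u')): buffer="shuvlrjrxrivshu" (len 15), cursors c1@3 c2@15, authorship 111.........222
After op 6 (insert('e')): buffer="shuevlrjrxrivshue" (len 17), cursors c1@4 c2@17, authorship 1111.........2222
After op 7 (insert('o')): buffer="shueovlrjrxrivshueo" (len 19), cursors c1@5 c2@19, authorship 11111.........22222
After op 8 (delete): buffer="shuevlrjrxrivshue" (len 17), cursors c1@4 c2@17, authorship 1111.........2222
Authorship (.=original, N=cursor N): 1 1 1 1 . . . . . . . . . 2 2 2 2
Index 15: author = 2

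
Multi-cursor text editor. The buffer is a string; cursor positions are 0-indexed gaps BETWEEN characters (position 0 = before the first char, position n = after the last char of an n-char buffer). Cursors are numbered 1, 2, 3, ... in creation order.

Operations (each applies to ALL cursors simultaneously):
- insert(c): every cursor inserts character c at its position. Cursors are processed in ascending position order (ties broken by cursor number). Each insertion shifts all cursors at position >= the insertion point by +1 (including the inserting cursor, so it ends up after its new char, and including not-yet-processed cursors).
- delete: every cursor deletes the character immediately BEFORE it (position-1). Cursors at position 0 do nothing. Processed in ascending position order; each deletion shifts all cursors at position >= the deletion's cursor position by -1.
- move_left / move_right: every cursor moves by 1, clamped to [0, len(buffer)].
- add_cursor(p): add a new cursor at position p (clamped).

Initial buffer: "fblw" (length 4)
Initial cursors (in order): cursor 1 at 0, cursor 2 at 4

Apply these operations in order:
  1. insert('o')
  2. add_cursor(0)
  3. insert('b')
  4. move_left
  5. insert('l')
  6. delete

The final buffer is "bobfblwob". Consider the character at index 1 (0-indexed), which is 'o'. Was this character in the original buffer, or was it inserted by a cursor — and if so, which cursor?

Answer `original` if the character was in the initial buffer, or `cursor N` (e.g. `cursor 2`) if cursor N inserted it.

After op 1 (insert('o')): buffer="ofblwo" (len 6), cursors c1@1 c2@6, authorship 1....2
After op 2 (add_cursor(0)): buffer="ofblwo" (len 6), cursors c3@0 c1@1 c2@6, authorship 1....2
After op 3 (insert('b')): buffer="bobfblwob" (len 9), cursors c3@1 c1@3 c2@9, authorship 311....22
After op 4 (move_left): buffer="bobfblwob" (len 9), cursors c3@0 c1@2 c2@8, authorship 311....22
After op 5 (insert('l')): buffer="lbolbfblwolb" (len 12), cursors c3@1 c1@4 c2@11, authorship 33111....222
After op 6 (delete): buffer="bobfblwob" (len 9), cursors c3@0 c1@2 c2@8, authorship 311....22
Authorship (.=original, N=cursor N): 3 1 1 . . . . 2 2
Index 1: author = 1

Answer: cursor 1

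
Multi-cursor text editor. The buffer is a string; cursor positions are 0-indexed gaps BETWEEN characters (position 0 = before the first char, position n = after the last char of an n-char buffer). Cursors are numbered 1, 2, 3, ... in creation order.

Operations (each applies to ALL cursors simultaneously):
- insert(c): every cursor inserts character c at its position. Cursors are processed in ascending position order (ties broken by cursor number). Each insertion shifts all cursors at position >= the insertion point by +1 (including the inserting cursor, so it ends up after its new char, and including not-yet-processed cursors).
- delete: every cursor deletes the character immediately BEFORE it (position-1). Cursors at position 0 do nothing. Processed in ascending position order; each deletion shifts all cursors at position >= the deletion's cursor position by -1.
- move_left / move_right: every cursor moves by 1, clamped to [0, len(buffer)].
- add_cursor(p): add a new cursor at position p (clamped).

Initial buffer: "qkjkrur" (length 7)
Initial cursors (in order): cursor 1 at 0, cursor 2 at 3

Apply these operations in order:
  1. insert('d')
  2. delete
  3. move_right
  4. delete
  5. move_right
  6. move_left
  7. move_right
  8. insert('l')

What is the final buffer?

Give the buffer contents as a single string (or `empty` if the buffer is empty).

Answer: kljrlur

Derivation:
After op 1 (insert('d')): buffer="dqkjdkrur" (len 9), cursors c1@1 c2@5, authorship 1...2....
After op 2 (delete): buffer="qkjkrur" (len 7), cursors c1@0 c2@3, authorship .......
After op 3 (move_right): buffer="qkjkrur" (len 7), cursors c1@1 c2@4, authorship .......
After op 4 (delete): buffer="kjrur" (len 5), cursors c1@0 c2@2, authorship .....
After op 5 (move_right): buffer="kjrur" (len 5), cursors c1@1 c2@3, authorship .....
After op 6 (move_left): buffer="kjrur" (len 5), cursors c1@0 c2@2, authorship .....
After op 7 (move_right): buffer="kjrur" (len 5), cursors c1@1 c2@3, authorship .....
After op 8 (insert('l')): buffer="kljrlur" (len 7), cursors c1@2 c2@5, authorship .1..2..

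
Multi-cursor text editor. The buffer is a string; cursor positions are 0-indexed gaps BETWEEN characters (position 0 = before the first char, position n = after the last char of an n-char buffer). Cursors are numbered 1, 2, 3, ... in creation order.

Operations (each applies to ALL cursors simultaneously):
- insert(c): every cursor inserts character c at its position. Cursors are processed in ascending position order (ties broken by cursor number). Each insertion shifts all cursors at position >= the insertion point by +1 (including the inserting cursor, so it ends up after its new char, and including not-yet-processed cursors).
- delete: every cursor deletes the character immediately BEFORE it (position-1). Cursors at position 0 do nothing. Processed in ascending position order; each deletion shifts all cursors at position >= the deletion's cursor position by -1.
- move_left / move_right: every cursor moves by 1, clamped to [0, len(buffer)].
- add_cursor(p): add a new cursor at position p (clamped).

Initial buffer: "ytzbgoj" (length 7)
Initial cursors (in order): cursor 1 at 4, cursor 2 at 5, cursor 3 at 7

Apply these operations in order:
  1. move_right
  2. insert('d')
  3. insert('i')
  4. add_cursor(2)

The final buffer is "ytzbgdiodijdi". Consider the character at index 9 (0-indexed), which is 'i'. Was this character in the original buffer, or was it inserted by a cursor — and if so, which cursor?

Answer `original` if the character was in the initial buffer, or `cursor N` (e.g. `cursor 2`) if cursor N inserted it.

Answer: cursor 2

Derivation:
After op 1 (move_right): buffer="ytzbgoj" (len 7), cursors c1@5 c2@6 c3@7, authorship .......
After op 2 (insert('d')): buffer="ytzbgdodjd" (len 10), cursors c1@6 c2@8 c3@10, authorship .....1.2.3
After op 3 (insert('i')): buffer="ytzbgdiodijdi" (len 13), cursors c1@7 c2@10 c3@13, authorship .....11.22.33
After op 4 (add_cursor(2)): buffer="ytzbgdiodijdi" (len 13), cursors c4@2 c1@7 c2@10 c3@13, authorship .....11.22.33
Authorship (.=original, N=cursor N): . . . . . 1 1 . 2 2 . 3 3
Index 9: author = 2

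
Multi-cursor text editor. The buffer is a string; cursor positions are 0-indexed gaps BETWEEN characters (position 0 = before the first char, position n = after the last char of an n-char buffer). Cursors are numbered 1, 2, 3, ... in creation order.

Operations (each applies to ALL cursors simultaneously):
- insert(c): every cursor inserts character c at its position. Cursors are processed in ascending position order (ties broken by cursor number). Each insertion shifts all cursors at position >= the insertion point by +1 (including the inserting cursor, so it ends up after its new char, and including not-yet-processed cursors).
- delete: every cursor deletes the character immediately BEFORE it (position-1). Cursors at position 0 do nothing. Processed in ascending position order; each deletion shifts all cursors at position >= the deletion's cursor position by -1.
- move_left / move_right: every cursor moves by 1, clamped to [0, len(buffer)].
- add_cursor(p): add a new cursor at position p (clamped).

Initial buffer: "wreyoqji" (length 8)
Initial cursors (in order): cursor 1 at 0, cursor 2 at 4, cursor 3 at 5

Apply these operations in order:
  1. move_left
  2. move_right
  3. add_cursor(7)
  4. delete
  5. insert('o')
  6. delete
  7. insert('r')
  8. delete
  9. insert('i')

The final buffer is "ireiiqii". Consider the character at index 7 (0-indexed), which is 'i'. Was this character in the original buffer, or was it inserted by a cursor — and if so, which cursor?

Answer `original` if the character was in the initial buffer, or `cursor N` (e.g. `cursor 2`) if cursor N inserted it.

After op 1 (move_left): buffer="wreyoqji" (len 8), cursors c1@0 c2@3 c3@4, authorship ........
After op 2 (move_right): buffer="wreyoqji" (len 8), cursors c1@1 c2@4 c3@5, authorship ........
After op 3 (add_cursor(7)): buffer="wreyoqji" (len 8), cursors c1@1 c2@4 c3@5 c4@7, authorship ........
After op 4 (delete): buffer="reqi" (len 4), cursors c1@0 c2@2 c3@2 c4@3, authorship ....
After op 5 (insert('o')): buffer="oreooqoi" (len 8), cursors c1@1 c2@5 c3@5 c4@7, authorship 1..23.4.
After op 6 (delete): buffer="reqi" (len 4), cursors c1@0 c2@2 c3@2 c4@3, authorship ....
After op 7 (insert('r')): buffer="rrerrqri" (len 8), cursors c1@1 c2@5 c3@5 c4@7, authorship 1..23.4.
After op 8 (delete): buffer="reqi" (len 4), cursors c1@0 c2@2 c3@2 c4@3, authorship ....
After op 9 (insert('i')): buffer="ireiiqii" (len 8), cursors c1@1 c2@5 c3@5 c4@7, authorship 1..23.4.
Authorship (.=original, N=cursor N): 1 . . 2 3 . 4 .
Index 7: author = original

Answer: original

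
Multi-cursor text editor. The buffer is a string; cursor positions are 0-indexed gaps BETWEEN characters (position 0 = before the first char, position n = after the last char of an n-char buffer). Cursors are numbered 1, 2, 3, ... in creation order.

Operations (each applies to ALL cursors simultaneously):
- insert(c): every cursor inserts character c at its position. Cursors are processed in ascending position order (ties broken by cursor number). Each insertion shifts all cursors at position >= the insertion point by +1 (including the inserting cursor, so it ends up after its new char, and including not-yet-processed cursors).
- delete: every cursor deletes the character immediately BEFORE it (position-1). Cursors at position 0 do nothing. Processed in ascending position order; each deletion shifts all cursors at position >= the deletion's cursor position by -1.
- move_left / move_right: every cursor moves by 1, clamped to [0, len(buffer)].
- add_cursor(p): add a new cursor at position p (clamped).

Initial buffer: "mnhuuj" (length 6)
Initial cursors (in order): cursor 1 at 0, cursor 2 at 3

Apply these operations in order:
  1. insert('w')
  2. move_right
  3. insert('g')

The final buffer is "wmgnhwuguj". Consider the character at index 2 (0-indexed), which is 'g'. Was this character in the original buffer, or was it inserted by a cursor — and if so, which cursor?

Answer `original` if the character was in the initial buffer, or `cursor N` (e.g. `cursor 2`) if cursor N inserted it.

Answer: cursor 1

Derivation:
After op 1 (insert('w')): buffer="wmnhwuuj" (len 8), cursors c1@1 c2@5, authorship 1...2...
After op 2 (move_right): buffer="wmnhwuuj" (len 8), cursors c1@2 c2@6, authorship 1...2...
After op 3 (insert('g')): buffer="wmgnhwuguj" (len 10), cursors c1@3 c2@8, authorship 1.1..2.2..
Authorship (.=original, N=cursor N): 1 . 1 . . 2 . 2 . .
Index 2: author = 1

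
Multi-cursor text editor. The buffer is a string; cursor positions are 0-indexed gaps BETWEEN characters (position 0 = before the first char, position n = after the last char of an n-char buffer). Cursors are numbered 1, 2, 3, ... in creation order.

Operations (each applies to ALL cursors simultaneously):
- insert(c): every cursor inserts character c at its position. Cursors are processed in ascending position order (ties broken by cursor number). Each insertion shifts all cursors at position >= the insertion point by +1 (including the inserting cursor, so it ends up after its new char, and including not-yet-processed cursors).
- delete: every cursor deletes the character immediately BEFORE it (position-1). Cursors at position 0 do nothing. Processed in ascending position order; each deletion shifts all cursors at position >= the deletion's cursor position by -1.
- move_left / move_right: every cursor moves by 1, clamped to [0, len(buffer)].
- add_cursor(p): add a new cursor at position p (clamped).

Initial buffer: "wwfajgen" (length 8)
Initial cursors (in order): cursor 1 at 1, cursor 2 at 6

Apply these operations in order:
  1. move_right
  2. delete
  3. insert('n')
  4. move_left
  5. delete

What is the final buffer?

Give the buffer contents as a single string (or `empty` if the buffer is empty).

After op 1 (move_right): buffer="wwfajgen" (len 8), cursors c1@2 c2@7, authorship ........
After op 2 (delete): buffer="wfajgn" (len 6), cursors c1@1 c2@5, authorship ......
After op 3 (insert('n')): buffer="wnfajgnn" (len 8), cursors c1@2 c2@7, authorship .1....2.
After op 4 (move_left): buffer="wnfajgnn" (len 8), cursors c1@1 c2@6, authorship .1....2.
After op 5 (delete): buffer="nfajnn" (len 6), cursors c1@0 c2@4, authorship 1...2.

Answer: nfajnn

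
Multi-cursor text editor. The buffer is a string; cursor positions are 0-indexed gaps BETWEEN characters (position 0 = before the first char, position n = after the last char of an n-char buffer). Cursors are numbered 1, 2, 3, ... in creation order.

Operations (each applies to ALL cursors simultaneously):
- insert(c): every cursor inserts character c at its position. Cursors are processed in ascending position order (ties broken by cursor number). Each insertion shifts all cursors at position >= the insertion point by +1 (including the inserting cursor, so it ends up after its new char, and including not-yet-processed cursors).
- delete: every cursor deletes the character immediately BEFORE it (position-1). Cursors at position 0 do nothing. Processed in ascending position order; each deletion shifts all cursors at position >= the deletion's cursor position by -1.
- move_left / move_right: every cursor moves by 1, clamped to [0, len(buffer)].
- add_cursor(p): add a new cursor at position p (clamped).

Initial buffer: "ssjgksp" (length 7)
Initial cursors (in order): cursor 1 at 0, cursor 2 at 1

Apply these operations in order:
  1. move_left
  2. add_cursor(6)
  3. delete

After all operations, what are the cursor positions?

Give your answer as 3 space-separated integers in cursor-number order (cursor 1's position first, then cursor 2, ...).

Answer: 0 0 5

Derivation:
After op 1 (move_left): buffer="ssjgksp" (len 7), cursors c1@0 c2@0, authorship .......
After op 2 (add_cursor(6)): buffer="ssjgksp" (len 7), cursors c1@0 c2@0 c3@6, authorship .......
After op 3 (delete): buffer="ssjgkp" (len 6), cursors c1@0 c2@0 c3@5, authorship ......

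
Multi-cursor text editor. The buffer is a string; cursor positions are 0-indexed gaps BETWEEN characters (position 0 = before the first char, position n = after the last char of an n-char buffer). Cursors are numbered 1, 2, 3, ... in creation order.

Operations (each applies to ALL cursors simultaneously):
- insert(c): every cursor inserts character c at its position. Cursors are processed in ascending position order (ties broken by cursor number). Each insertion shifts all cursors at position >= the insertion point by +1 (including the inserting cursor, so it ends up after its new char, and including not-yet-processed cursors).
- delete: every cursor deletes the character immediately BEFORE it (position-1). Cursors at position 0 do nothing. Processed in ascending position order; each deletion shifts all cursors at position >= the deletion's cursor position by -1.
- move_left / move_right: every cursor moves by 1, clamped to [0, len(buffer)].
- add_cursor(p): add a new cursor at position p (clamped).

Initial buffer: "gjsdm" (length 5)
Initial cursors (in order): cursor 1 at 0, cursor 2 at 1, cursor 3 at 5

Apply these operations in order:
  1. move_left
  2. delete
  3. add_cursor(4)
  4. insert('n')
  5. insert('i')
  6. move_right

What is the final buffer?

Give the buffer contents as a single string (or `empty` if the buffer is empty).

Answer: nniigjsnimni

Derivation:
After op 1 (move_left): buffer="gjsdm" (len 5), cursors c1@0 c2@0 c3@4, authorship .....
After op 2 (delete): buffer="gjsm" (len 4), cursors c1@0 c2@0 c3@3, authorship ....
After op 3 (add_cursor(4)): buffer="gjsm" (len 4), cursors c1@0 c2@0 c3@3 c4@4, authorship ....
After op 4 (insert('n')): buffer="nngjsnmn" (len 8), cursors c1@2 c2@2 c3@6 c4@8, authorship 12...3.4
After op 5 (insert('i')): buffer="nniigjsnimni" (len 12), cursors c1@4 c2@4 c3@9 c4@12, authorship 1212...33.44
After op 6 (move_right): buffer="nniigjsnimni" (len 12), cursors c1@5 c2@5 c3@10 c4@12, authorship 1212...33.44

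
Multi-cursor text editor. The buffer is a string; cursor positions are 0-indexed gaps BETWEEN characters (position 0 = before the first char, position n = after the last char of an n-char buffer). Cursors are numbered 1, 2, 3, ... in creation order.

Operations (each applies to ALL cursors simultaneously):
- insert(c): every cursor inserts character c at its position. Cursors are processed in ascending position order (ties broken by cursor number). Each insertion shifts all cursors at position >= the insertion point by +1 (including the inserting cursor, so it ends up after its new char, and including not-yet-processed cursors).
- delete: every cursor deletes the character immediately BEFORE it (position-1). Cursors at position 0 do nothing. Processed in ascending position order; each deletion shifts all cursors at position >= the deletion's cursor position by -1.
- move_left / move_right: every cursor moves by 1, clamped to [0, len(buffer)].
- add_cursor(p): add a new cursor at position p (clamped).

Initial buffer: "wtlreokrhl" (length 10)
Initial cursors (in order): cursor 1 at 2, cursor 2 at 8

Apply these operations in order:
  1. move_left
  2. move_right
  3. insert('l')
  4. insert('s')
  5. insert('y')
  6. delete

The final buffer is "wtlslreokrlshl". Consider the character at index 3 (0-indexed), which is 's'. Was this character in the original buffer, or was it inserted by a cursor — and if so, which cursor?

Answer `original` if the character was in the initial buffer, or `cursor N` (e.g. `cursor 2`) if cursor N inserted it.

After op 1 (move_left): buffer="wtlreokrhl" (len 10), cursors c1@1 c2@7, authorship ..........
After op 2 (move_right): buffer="wtlreokrhl" (len 10), cursors c1@2 c2@8, authorship ..........
After op 3 (insert('l')): buffer="wtllreokrlhl" (len 12), cursors c1@3 c2@10, authorship ..1......2..
After op 4 (insert('s')): buffer="wtlslreokrlshl" (len 14), cursors c1@4 c2@12, authorship ..11......22..
After op 5 (insert('y')): buffer="wtlsylreokrlsyhl" (len 16), cursors c1@5 c2@14, authorship ..111......222..
After op 6 (delete): buffer="wtlslreokrlshl" (len 14), cursors c1@4 c2@12, authorship ..11......22..
Authorship (.=original, N=cursor N): . . 1 1 . . . . . . 2 2 . .
Index 3: author = 1

Answer: cursor 1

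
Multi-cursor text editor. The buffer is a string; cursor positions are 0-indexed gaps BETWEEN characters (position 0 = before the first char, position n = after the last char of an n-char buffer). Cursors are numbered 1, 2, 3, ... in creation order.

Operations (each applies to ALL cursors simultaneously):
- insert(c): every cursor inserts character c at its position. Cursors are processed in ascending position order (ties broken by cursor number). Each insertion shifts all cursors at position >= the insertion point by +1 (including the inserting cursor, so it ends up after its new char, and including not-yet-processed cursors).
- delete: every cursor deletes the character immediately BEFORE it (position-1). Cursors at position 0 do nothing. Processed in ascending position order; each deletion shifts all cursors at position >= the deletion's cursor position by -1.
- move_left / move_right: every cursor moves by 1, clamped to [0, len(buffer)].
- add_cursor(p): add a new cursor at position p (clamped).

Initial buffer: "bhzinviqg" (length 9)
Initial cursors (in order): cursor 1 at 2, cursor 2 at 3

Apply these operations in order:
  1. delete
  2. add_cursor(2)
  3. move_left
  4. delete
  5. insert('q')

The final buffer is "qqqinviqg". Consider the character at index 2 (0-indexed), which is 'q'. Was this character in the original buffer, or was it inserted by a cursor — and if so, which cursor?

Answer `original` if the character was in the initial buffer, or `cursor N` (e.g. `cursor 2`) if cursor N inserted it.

Answer: cursor 3

Derivation:
After op 1 (delete): buffer="binviqg" (len 7), cursors c1@1 c2@1, authorship .......
After op 2 (add_cursor(2)): buffer="binviqg" (len 7), cursors c1@1 c2@1 c3@2, authorship .......
After op 3 (move_left): buffer="binviqg" (len 7), cursors c1@0 c2@0 c3@1, authorship .......
After op 4 (delete): buffer="inviqg" (len 6), cursors c1@0 c2@0 c3@0, authorship ......
After op 5 (insert('q')): buffer="qqqinviqg" (len 9), cursors c1@3 c2@3 c3@3, authorship 123......
Authorship (.=original, N=cursor N): 1 2 3 . . . . . .
Index 2: author = 3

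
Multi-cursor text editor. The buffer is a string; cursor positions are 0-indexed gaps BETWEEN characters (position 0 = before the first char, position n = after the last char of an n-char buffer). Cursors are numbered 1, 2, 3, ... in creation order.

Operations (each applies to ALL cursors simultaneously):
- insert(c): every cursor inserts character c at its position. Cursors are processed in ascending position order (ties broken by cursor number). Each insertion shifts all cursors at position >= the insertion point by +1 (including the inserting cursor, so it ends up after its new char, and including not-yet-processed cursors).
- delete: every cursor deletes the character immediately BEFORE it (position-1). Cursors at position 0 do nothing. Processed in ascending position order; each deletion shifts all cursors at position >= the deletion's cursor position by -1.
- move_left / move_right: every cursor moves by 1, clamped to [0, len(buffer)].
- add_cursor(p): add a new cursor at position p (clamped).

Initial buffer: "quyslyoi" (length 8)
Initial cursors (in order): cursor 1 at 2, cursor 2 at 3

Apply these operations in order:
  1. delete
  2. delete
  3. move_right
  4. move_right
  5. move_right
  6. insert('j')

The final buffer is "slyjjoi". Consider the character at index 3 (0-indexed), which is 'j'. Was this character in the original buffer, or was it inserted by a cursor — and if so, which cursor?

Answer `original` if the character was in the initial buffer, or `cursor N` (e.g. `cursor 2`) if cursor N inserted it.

After op 1 (delete): buffer="qslyoi" (len 6), cursors c1@1 c2@1, authorship ......
After op 2 (delete): buffer="slyoi" (len 5), cursors c1@0 c2@0, authorship .....
After op 3 (move_right): buffer="slyoi" (len 5), cursors c1@1 c2@1, authorship .....
After op 4 (move_right): buffer="slyoi" (len 5), cursors c1@2 c2@2, authorship .....
After op 5 (move_right): buffer="slyoi" (len 5), cursors c1@3 c2@3, authorship .....
After op 6 (insert('j')): buffer="slyjjoi" (len 7), cursors c1@5 c2@5, authorship ...12..
Authorship (.=original, N=cursor N): . . . 1 2 . .
Index 3: author = 1

Answer: cursor 1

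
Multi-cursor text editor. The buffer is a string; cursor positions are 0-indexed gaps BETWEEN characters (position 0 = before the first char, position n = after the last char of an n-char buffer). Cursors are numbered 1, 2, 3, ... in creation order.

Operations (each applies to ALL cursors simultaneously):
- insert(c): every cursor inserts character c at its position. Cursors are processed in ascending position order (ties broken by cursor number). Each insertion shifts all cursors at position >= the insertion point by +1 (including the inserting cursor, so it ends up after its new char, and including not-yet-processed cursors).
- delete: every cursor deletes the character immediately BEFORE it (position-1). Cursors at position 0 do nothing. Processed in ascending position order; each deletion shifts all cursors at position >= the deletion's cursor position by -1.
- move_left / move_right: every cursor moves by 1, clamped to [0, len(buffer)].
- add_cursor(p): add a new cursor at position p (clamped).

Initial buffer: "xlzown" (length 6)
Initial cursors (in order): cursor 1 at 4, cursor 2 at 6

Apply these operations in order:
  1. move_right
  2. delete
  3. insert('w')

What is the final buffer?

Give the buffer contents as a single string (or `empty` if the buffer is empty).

After op 1 (move_right): buffer="xlzown" (len 6), cursors c1@5 c2@6, authorship ......
After op 2 (delete): buffer="xlzo" (len 4), cursors c1@4 c2@4, authorship ....
After op 3 (insert('w')): buffer="xlzoww" (len 6), cursors c1@6 c2@6, authorship ....12

Answer: xlzoww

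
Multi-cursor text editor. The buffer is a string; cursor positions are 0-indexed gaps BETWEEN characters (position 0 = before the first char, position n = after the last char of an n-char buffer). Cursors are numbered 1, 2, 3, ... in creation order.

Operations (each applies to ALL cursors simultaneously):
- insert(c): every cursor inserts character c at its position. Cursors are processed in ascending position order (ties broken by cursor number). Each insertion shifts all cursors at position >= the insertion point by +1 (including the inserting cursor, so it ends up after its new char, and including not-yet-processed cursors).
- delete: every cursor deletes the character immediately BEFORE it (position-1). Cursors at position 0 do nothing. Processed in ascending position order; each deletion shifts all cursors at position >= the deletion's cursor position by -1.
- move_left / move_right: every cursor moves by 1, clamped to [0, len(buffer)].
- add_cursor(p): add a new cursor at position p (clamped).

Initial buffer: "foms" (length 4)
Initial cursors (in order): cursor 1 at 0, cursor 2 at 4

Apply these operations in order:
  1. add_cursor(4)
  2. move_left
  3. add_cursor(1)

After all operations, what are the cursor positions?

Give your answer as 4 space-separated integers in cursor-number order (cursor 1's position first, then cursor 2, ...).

Answer: 0 3 3 1

Derivation:
After op 1 (add_cursor(4)): buffer="foms" (len 4), cursors c1@0 c2@4 c3@4, authorship ....
After op 2 (move_left): buffer="foms" (len 4), cursors c1@0 c2@3 c3@3, authorship ....
After op 3 (add_cursor(1)): buffer="foms" (len 4), cursors c1@0 c4@1 c2@3 c3@3, authorship ....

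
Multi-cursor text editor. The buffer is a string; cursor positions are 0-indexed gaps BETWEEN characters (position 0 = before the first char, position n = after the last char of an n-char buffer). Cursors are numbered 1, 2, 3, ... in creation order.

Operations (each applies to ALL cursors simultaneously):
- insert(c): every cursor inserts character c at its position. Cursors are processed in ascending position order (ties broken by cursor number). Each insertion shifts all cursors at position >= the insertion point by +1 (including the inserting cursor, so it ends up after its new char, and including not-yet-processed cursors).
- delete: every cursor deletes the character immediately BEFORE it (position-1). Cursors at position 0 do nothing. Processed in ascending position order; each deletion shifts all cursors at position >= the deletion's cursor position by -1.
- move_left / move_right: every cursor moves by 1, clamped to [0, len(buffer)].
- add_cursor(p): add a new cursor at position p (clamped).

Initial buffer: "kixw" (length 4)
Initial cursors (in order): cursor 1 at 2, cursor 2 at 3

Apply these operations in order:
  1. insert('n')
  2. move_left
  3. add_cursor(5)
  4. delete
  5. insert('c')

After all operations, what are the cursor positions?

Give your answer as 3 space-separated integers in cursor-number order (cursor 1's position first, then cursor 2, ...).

After op 1 (insert('n')): buffer="kinxnw" (len 6), cursors c1@3 c2@5, authorship ..1.2.
After op 2 (move_left): buffer="kinxnw" (len 6), cursors c1@2 c2@4, authorship ..1.2.
After op 3 (add_cursor(5)): buffer="kinxnw" (len 6), cursors c1@2 c2@4 c3@5, authorship ..1.2.
After op 4 (delete): buffer="knw" (len 3), cursors c1@1 c2@2 c3@2, authorship .1.
After op 5 (insert('c')): buffer="kcnccw" (len 6), cursors c1@2 c2@5 c3@5, authorship .1123.

Answer: 2 5 5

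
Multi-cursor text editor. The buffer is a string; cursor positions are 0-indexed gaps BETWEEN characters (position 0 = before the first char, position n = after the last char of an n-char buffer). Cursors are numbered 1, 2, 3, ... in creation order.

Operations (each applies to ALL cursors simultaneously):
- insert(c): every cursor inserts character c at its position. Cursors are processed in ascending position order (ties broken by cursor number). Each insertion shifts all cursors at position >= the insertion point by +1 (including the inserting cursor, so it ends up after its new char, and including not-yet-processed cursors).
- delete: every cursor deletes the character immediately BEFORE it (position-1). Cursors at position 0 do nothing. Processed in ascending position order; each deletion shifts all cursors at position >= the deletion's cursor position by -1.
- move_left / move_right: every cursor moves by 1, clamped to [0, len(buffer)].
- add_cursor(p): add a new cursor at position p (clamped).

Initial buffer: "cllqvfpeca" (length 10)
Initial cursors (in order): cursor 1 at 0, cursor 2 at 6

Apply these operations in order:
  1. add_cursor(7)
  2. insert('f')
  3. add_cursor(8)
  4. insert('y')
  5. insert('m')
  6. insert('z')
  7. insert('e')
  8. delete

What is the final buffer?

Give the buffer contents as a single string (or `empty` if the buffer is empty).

Answer: fymzcllqvffyymmzzpfymzeca

Derivation:
After op 1 (add_cursor(7)): buffer="cllqvfpeca" (len 10), cursors c1@0 c2@6 c3@7, authorship ..........
After op 2 (insert('f')): buffer="fcllqvffpfeca" (len 13), cursors c1@1 c2@8 c3@10, authorship 1......2.3...
After op 3 (add_cursor(8)): buffer="fcllqvffpfeca" (len 13), cursors c1@1 c2@8 c4@8 c3@10, authorship 1......2.3...
After op 4 (insert('y')): buffer="fycllqvffyypfyeca" (len 17), cursors c1@2 c2@11 c4@11 c3@14, authorship 11......224.33...
After op 5 (insert('m')): buffer="fymcllqvffyymmpfymeca" (len 21), cursors c1@3 c2@14 c4@14 c3@18, authorship 111......22424.333...
After op 6 (insert('z')): buffer="fymzcllqvffyymmzzpfymzeca" (len 25), cursors c1@4 c2@17 c4@17 c3@22, authorship 1111......2242424.3333...
After op 7 (insert('e')): buffer="fymzecllqvffyymmzzeepfymzeeca" (len 29), cursors c1@5 c2@20 c4@20 c3@26, authorship 11111......224242424.33333...
After op 8 (delete): buffer="fymzcllqvffyymmzzpfymzeca" (len 25), cursors c1@4 c2@17 c4@17 c3@22, authorship 1111......2242424.3333...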